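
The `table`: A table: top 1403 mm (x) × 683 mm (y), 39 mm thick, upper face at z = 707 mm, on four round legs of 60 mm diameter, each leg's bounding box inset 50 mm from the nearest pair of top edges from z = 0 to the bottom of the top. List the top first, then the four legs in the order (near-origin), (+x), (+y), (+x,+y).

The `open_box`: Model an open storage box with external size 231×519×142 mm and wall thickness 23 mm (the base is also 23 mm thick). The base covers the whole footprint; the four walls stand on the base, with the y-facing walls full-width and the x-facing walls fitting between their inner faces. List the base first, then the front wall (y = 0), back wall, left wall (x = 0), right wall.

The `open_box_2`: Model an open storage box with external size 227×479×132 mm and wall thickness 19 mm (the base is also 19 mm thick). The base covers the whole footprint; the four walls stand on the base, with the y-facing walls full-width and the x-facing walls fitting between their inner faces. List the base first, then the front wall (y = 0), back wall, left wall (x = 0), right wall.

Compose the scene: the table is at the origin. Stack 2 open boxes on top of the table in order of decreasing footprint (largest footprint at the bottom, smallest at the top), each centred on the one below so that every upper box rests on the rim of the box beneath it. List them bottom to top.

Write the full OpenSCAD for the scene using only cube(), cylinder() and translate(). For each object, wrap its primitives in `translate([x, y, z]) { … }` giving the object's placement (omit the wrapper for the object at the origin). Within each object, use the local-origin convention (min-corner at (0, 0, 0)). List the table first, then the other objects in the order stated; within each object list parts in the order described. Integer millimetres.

translate([0, 0, 668]) cube([1403, 683, 39]);
translate([80, 80, 0]) cylinder(h = 668, r = 30);
translate([1323, 80, 0]) cylinder(h = 668, r = 30);
translate([80, 603, 0]) cylinder(h = 668, r = 30);
translate([1323, 603, 0]) cylinder(h = 668, r = 30);
translate([586, 82, 707]) {
  cube([231, 519, 23]);
  translate([0, 0, 23]) cube([231, 23, 119]);
  translate([0, 496, 23]) cube([231, 23, 119]);
  translate([0, 23, 23]) cube([23, 473, 119]);
  translate([208, 23, 23]) cube([23, 473, 119]);
}
translate([588, 102, 849]) {
  cube([227, 479, 19]);
  translate([0, 0, 19]) cube([227, 19, 113]);
  translate([0, 460, 19]) cube([227, 19, 113]);
  translate([0, 19, 19]) cube([19, 441, 113]);
  translate([208, 19, 19]) cube([19, 441, 113]);
}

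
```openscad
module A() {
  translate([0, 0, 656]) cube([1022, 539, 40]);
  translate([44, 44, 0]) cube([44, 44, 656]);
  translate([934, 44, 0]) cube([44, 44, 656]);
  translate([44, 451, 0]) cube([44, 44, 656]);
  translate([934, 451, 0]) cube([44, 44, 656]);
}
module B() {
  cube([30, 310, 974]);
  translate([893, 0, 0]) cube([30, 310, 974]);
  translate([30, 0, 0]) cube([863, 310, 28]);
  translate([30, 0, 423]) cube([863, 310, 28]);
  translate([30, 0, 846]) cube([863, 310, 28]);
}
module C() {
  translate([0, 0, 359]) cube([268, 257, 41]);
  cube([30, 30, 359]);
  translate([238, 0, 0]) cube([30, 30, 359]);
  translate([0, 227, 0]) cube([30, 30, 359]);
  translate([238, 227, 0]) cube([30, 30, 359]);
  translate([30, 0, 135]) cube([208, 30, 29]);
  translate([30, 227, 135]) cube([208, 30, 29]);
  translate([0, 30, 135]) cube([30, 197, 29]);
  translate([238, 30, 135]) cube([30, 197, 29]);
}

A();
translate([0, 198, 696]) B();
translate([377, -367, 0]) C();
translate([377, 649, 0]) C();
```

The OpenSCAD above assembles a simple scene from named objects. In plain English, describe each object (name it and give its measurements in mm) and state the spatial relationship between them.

A is a rectangular dining table. The top is 1022×539×40 mm with its upper surface at z = 696 mm. It stands on four 44×44 mm square legs, each inset 44 mm from the nearest pair of top edges, running from the floor to the underside of the top.

B is an open bookshelf. Two side panels, each 30 mm thick, 310 mm deep and 974 mm tall, stand 923 mm apart (outside-to-outside). Between them sit 3 shelves, each 28 mm thick and 310 mm deep, spanning the full gap between the sides. The bottom shelf rests on the floor (its underside at z = 0) and the clear gap between one shelf's top and the next shelf's underside is 395 mm.

C is a simple wooden stool: a rectangular seat 268 mm (x) by 257 mm (y), 41 mm thick, top face at z = 400 mm, on four square legs, each 30×30 mm in cross-section. The legs rest on z = 0, each flush with a corner of the seat. Four stretchers, 30 mm wide and 29 mm tall, connect adjacent legs with their undersides at z = 135 mm, each running between the inner faces of the legs it joins and aligned with the legs' outer faces on the other axis.

The bookshelf is on top of the table. Two stools sit around the table at the −y, +y sides.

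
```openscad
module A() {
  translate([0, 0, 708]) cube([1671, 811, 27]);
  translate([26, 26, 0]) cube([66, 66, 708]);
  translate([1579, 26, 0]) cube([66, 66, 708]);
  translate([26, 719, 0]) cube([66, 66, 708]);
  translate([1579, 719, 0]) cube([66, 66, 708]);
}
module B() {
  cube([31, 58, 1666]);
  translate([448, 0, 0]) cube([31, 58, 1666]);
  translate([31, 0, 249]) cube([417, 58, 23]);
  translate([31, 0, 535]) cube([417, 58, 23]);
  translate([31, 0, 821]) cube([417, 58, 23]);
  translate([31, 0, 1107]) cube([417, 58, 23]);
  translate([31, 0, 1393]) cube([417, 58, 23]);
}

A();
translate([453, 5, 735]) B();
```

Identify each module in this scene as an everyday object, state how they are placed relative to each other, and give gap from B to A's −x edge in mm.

A is a table. B is a ladder. The ladder is on top of the table. The gap from the ladder to the table's −x edge is 453 mm.

The ladder's min-x is at 453; the table's min-x is 0; gap = 453 mm.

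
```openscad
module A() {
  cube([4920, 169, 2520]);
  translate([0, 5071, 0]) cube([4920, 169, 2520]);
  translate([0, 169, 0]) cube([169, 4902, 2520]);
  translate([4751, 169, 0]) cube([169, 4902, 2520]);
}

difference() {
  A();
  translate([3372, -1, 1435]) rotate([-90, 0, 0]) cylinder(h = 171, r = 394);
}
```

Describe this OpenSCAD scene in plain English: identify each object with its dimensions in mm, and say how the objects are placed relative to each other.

A is the wall frame of a small rectangular building: four walls, each 2520 mm tall and 169 mm thick, enclosing a footprint 4920 mm (x) by 5240 mm (y) outside-to-outside, with no floor or roof. The front and back walls (the −y and +y sides) span the full width; the two side walls fit between them.

The house frame has a circular hole of radius 394 mm through its front wall, centred at (x = 3372, z = 1435).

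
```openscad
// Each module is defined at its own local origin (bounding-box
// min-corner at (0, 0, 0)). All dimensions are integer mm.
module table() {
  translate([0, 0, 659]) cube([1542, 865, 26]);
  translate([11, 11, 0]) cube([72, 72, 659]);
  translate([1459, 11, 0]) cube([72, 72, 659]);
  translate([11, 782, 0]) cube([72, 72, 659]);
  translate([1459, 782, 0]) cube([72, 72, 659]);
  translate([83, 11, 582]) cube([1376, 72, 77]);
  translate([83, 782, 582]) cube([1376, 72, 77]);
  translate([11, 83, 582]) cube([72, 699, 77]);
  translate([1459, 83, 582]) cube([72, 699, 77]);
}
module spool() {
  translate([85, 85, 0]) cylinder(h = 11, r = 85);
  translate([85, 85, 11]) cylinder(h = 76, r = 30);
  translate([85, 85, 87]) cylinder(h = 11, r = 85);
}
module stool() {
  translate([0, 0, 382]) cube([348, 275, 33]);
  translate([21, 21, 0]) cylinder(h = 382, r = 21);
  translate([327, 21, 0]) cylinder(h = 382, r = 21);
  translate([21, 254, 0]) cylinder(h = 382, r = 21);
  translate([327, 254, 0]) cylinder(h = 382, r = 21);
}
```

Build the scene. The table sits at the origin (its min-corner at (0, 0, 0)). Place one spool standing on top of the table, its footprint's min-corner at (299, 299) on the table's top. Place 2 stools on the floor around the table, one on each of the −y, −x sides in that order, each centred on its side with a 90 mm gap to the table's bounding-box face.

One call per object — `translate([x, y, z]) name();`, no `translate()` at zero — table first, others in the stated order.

table();
translate([299, 299, 685]) spool();
translate([597, -365, 0]) stool();
translate([-438, 295, 0]) stool();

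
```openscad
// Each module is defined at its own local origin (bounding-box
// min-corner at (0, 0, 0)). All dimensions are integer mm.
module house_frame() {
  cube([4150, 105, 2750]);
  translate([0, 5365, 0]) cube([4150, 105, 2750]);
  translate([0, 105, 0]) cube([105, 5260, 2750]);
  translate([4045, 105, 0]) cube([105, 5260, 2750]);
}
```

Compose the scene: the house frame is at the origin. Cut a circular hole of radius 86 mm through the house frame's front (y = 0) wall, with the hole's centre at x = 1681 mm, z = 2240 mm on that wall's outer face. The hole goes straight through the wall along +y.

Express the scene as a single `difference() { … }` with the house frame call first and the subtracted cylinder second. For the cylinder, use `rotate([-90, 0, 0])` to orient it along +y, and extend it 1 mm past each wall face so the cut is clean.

difference() {
  house_frame();
  translate([1681, -1, 2240]) rotate([-90, 0, 0]) cylinder(h = 107, r = 86);
}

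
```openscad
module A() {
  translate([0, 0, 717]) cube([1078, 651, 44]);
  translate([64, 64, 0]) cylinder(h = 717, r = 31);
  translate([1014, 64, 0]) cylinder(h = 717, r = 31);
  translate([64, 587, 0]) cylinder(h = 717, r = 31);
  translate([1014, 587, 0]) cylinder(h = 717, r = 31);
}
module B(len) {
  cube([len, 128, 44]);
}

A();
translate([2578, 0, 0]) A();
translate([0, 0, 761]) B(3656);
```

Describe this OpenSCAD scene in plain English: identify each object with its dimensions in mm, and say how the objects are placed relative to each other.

A is a rectangular dining table. The top is 1078×651×44 mm with its upper surface at z = 761 mm. It stands on four round legs of 62 mm diameter, each leg's bounding box inset 33 mm from the nearest pair of top edges, running from the floor to the underside of the top.

B is a rectangular beam 3656 mm long (x), 128 mm deep (y), 44 mm thick (z).

The beam spans the tops of two tables placed 1500 mm apart, resting at z = 761 mm.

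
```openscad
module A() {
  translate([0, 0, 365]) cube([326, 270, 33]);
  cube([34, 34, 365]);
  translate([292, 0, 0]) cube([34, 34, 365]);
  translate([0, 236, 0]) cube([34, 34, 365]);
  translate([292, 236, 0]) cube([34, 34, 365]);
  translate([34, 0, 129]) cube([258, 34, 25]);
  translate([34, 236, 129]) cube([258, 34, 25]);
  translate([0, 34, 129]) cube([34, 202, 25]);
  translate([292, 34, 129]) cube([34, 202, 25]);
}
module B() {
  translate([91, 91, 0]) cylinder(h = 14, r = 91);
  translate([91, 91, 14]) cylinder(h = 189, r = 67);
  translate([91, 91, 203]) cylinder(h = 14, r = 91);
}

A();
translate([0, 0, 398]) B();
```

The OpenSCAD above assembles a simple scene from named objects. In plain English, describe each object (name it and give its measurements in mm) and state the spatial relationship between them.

A is a simple wooden stool: a rectangular seat 326 mm (x) by 270 mm (y), 33 mm thick, top face at z = 398 mm, on four square legs, each 34×34 mm in cross-section. The legs rest on z = 0, each flush with a corner of the seat. Four stretchers, 34 mm wide and 25 mm tall, connect adjacent legs with their undersides at z = 129 mm, each running between the inner faces of the legs it joins and aligned with the legs' outer faces on the other axis.

B is a spool: two coaxial disc flanges of radius 91 mm and thickness 14 mm, joined by a core cylinder of radius 67 mm and height 189 mm. The lower flange rests on z = 0 and the three cylinders share a vertical axis.

The spool is on top of the stool.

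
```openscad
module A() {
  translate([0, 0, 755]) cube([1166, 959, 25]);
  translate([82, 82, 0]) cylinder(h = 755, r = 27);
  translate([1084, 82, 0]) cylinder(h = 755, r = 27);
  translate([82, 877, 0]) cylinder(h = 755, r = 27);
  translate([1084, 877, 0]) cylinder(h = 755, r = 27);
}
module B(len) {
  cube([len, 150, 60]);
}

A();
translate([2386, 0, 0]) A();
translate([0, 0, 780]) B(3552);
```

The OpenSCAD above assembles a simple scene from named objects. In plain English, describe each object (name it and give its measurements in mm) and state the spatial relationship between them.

A is a table: top 1166 mm (x) × 959 mm (y), 25 mm thick, upper face at z = 780 mm, on four round legs of 54 mm diameter, each leg's bounding box inset 55 mm from the nearest pair of top edges, running from z = 0 to the bottom of the top.

B is a rectangular beam 3552 mm long (x), 150 mm deep (y), 60 mm thick (z).

The beam spans the tops of two tables placed 1220 mm apart, resting at z = 780 mm.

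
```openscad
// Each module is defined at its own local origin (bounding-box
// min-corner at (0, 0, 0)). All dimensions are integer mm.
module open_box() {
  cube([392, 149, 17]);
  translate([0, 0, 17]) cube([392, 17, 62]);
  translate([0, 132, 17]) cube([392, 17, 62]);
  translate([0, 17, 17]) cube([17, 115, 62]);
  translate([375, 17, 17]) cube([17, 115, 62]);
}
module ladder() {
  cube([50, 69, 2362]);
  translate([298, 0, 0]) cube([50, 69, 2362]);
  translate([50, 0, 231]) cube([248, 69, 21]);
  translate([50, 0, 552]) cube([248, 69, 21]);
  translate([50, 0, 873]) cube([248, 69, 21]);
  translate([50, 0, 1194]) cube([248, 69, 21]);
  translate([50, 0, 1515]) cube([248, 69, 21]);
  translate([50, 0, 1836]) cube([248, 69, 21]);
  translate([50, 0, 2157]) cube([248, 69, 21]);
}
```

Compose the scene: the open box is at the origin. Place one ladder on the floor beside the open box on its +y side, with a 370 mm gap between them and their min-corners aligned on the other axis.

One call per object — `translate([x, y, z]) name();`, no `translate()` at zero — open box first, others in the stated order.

open_box();
translate([0, 519, 0]) ladder();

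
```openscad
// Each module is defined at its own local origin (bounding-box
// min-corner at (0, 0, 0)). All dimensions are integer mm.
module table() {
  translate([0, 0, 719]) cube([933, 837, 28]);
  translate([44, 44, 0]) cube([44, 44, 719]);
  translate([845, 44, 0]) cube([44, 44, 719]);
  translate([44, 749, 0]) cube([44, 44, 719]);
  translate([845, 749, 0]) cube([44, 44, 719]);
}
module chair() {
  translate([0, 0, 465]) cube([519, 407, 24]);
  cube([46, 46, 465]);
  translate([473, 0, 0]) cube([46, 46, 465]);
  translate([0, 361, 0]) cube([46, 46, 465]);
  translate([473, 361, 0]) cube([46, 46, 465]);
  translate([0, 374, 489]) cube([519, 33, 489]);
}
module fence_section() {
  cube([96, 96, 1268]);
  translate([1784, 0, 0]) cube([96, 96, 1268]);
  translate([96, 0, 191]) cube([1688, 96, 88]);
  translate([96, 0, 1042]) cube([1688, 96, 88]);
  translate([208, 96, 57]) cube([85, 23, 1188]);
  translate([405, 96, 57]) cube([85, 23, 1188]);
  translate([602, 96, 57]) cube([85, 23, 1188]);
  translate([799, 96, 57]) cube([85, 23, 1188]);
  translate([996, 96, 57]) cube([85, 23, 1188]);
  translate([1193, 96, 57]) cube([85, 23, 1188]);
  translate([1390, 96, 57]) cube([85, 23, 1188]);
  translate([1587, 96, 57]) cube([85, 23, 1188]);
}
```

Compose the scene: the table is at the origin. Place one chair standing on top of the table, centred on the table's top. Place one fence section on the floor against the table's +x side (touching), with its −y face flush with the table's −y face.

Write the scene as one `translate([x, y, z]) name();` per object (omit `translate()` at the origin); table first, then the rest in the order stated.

table();
translate([207, 215, 747]) chair();
translate([933, 0, 0]) fence_section();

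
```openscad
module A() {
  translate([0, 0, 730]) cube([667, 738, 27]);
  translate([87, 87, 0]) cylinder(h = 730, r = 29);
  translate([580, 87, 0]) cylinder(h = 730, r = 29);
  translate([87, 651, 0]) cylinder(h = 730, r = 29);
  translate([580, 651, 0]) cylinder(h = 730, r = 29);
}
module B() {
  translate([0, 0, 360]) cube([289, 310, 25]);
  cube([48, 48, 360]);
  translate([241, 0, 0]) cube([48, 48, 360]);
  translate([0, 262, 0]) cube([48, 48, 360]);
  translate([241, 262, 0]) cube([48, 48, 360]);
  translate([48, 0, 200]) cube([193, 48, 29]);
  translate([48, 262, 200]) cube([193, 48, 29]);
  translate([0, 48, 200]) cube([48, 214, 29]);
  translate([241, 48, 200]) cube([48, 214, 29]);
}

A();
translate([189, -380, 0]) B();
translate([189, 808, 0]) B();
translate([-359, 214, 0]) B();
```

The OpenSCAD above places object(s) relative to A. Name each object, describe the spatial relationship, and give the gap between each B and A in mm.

A is a table. B is a stool. Three stools sit around the table at the −y, +y, −x sides. The gap between each stool and the table is 70 mm.

Each stool's nearest face is 70 mm from the table's bounding box.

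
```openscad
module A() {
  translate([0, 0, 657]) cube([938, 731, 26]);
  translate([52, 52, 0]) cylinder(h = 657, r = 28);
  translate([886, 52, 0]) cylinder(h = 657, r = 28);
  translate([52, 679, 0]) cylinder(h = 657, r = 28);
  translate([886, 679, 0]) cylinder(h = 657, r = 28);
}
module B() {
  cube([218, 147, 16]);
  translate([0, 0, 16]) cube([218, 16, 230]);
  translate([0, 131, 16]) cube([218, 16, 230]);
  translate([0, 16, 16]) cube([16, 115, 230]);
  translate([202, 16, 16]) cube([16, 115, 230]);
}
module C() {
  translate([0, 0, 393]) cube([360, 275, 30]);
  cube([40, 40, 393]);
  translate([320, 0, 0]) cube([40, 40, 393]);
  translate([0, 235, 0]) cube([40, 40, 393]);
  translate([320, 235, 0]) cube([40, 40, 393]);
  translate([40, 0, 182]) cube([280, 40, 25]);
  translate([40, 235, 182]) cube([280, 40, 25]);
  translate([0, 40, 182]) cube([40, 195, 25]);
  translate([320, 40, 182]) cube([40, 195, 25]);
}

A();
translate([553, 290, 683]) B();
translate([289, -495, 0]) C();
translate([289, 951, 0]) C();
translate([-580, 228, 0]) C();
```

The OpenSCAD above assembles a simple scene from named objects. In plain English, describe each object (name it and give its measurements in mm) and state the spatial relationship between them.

A is a table: top 938 mm (x) × 731 mm (y), 26 mm thick, upper face at z = 683 mm, on four round legs of 56 mm diameter, each leg's bounding box inset 24 mm from the nearest pair of top edges, running from z = 0 to the bottom of the top.

B is an open storage box with external size 218×147×246 mm and wall thickness 16 mm (the base is also 16 mm thick). The base covers the whole footprint; the four walls stand on the base, with the y-facing walls full-width and the x-facing walls fitting between their inner faces.

C is a four-legged stool. The seat is a 360×275×30 mm slab whose top surface is at z = 423 mm; four square legs, each 40×40 mm in cross-section, run from the floor (z = 0) to the underside of the seat, each flush with a corner of the seat. Four stretchers, 40 mm wide and 25 mm tall, connect adjacent legs with their undersides at z = 182 mm, each running between the inner faces of the legs it joins and aligned with the legs' outer faces on the other axis.

The open box is on top of the table. Three stools sit around the table at the −y, +y, −x sides.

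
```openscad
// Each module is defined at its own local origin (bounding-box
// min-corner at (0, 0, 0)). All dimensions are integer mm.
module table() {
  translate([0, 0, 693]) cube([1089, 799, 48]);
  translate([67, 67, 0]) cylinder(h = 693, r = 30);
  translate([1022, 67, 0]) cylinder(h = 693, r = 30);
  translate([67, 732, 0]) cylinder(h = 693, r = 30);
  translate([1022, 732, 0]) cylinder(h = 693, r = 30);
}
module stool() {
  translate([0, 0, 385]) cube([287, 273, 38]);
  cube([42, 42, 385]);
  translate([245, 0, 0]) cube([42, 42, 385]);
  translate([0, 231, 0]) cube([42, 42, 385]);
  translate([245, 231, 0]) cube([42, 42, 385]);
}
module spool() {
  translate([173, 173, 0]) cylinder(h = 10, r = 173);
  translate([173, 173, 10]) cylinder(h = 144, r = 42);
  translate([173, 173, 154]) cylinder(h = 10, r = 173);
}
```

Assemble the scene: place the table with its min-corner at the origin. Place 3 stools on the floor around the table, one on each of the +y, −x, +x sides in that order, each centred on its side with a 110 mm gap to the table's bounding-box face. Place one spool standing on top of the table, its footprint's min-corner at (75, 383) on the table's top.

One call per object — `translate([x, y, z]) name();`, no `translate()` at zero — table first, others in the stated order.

table();
translate([401, 909, 0]) stool();
translate([-397, 263, 0]) stool();
translate([1199, 263, 0]) stool();
translate([75, 383, 741]) spool();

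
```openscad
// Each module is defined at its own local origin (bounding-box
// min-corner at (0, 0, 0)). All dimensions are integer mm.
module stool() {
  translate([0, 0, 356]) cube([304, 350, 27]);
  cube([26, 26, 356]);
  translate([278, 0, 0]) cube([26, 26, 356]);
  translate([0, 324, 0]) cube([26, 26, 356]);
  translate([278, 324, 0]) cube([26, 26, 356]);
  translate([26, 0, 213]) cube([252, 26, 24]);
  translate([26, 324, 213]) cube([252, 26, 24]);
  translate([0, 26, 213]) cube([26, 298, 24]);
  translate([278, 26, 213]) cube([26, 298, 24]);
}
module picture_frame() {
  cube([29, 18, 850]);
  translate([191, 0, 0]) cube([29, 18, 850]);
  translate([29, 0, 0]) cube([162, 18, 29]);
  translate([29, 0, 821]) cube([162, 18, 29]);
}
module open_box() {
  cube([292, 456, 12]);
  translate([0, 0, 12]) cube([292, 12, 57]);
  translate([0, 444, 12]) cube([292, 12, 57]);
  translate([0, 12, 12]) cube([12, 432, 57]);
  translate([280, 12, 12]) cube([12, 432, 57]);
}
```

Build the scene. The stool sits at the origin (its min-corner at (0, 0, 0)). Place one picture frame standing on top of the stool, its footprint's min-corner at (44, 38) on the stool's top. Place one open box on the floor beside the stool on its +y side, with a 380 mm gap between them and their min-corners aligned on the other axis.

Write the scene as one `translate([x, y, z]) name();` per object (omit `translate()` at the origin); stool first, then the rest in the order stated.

stool();
translate([44, 38, 383]) picture_frame();
translate([0, 730, 0]) open_box();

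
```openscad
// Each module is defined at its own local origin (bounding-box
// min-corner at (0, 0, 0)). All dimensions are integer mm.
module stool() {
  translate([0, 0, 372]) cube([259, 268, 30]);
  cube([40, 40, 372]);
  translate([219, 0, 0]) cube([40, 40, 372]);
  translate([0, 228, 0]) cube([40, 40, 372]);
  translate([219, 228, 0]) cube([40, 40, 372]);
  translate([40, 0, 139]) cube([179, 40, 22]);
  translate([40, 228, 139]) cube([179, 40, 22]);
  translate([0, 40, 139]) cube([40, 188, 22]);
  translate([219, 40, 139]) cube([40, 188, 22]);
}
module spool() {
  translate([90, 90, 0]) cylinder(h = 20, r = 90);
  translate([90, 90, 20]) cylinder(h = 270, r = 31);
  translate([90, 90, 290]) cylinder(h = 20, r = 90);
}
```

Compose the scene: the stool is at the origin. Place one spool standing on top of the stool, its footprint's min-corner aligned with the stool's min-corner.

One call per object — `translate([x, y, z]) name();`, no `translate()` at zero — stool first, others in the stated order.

stool();
translate([0, 0, 402]) spool();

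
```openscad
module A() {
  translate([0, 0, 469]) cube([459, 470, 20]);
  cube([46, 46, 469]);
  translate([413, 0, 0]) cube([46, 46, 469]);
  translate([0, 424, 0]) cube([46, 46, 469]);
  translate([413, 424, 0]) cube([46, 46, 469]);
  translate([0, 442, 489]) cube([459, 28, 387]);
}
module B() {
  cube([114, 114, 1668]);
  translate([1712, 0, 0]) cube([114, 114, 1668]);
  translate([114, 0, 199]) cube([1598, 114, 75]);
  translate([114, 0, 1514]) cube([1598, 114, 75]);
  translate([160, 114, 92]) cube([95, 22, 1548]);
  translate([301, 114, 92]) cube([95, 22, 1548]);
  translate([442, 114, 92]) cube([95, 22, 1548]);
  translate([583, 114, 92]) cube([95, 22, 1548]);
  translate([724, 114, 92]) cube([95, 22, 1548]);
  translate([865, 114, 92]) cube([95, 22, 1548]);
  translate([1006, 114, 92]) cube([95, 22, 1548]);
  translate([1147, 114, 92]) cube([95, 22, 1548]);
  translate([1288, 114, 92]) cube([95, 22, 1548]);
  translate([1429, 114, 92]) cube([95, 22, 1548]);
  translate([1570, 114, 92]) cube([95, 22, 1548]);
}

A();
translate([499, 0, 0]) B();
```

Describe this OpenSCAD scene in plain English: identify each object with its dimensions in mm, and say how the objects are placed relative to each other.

A is a chair. The seat is a 459×470×20 mm slab with its top at z = 489 mm, on four 46×46 mm corner legs (flush with the seat edges, standing on z = 0). A flat backrest 28 mm thick, 387 mm tall, spans the full seat width and rises from the seat top along its +y edge, rear face flush with the rear of the seat.

B is a fence section. Two 114×114 mm posts, 1668 mm tall, stand on the floor with a clear span of 1598 mm between their inner faces. Two horizontal rails of 114×75 mm section span the gap between the posts with their undersides at z = 199 mm and z = 1514 mm, flush with the posts' −y face. 11 pickets, each 95 mm wide, 22 mm thick and 1548 mm tall, are fixed to the +y face of the rails with their bottoms at z = 92 mm, evenly spaced across the span with equal gaps (rounded down to the nearest mm) at the −x end and between each pair — any rounding remainder accumulates at the +x end.

The fence section is on the floor beside the chair on its +x side.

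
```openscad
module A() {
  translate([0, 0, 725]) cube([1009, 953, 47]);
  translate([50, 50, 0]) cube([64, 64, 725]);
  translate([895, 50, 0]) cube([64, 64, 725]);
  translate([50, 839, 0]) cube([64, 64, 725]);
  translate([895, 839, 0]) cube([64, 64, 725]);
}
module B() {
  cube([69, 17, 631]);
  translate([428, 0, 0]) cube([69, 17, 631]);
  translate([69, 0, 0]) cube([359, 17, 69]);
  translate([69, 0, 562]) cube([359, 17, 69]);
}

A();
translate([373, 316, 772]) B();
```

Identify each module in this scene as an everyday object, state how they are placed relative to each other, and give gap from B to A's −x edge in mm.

The picture frame's min-x is at 373; the table's min-x is 0; gap = 373 mm.

A is a table. B is a picture frame. The picture frame is on top of the table. The gap from the picture frame to the table's −x edge is 373 mm.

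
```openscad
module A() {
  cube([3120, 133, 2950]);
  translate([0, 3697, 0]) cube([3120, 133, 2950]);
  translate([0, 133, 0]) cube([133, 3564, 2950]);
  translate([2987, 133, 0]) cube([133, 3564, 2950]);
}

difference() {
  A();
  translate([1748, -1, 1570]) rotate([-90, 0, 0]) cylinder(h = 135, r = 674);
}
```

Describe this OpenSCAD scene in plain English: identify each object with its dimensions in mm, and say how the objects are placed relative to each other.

A is a box-shaped house frame (walls only): outside footprint 3120×3830 mm, wall height 2950 mm, wall thickness 133 mm. The two y-facing walls run the full x-width; the two x-facing walls fit between the inner faces of the y-facing walls.

The house frame has a circular hole of radius 674 mm through its front wall, centred at (x = 1748, z = 1570).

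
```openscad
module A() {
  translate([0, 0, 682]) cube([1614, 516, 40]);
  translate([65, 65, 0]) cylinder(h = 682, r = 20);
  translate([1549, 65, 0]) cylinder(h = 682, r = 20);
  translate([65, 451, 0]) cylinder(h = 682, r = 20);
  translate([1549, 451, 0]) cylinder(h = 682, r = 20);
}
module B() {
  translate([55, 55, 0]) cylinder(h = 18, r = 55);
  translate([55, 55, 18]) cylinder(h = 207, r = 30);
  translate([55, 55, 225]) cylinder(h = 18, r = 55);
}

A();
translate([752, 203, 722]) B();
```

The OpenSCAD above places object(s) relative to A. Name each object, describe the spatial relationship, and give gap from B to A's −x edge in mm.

A is a table. B is a spool. The spool is on top of the table, centred. The gap from the spool to the table's −x edge is 752 mm.

The spool's min-x is at 752; the table's min-x is 0; gap = 752 mm.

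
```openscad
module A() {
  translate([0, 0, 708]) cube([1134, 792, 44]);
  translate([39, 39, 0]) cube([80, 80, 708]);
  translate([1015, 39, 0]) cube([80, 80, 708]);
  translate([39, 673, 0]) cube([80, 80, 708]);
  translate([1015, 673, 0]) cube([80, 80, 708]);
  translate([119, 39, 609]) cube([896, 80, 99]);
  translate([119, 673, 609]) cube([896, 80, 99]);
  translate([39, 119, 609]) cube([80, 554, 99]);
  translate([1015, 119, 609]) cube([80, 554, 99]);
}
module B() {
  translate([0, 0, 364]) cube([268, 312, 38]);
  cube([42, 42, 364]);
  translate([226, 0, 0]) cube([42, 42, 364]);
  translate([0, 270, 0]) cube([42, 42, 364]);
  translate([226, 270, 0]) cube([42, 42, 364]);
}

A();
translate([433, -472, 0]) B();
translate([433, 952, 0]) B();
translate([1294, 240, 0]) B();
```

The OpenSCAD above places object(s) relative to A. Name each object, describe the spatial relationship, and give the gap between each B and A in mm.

A is a table. B is a stool. Three stools sit around the table at the −y, +y, +x sides. The gap between each stool and the table is 160 mm.

Each stool's nearest face is 160 mm from the table's bounding box.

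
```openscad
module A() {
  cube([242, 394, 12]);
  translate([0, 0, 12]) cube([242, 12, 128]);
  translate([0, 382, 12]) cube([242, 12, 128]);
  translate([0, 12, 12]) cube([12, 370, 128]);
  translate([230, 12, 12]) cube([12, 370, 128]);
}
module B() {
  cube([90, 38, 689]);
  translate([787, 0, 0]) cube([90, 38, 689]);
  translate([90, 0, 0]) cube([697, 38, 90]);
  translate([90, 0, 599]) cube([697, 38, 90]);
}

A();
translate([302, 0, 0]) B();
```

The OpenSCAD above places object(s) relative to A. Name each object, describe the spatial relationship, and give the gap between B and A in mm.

The picture frame's nearest face is 60 mm from the open box's +x face.

A is an open box. B is a picture frame. The picture frame is on the floor beside the open box on its +x side. The gap between the picture frame and the open box is 60 mm.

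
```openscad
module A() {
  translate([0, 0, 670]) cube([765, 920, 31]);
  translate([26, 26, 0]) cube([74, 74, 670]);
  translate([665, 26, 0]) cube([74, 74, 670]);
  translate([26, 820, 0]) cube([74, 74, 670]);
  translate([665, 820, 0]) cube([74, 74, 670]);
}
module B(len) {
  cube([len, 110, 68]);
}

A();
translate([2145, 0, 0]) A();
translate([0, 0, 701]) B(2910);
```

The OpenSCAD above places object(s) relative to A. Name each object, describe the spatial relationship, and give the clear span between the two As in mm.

A is a table. B is a beam. A beam spans the tops of two tables. The clear span between the two tables is 1380 mm.

Second table starts at x = 2145; first ends at x = 765; clear span = 2145 − 765 = 1380 mm.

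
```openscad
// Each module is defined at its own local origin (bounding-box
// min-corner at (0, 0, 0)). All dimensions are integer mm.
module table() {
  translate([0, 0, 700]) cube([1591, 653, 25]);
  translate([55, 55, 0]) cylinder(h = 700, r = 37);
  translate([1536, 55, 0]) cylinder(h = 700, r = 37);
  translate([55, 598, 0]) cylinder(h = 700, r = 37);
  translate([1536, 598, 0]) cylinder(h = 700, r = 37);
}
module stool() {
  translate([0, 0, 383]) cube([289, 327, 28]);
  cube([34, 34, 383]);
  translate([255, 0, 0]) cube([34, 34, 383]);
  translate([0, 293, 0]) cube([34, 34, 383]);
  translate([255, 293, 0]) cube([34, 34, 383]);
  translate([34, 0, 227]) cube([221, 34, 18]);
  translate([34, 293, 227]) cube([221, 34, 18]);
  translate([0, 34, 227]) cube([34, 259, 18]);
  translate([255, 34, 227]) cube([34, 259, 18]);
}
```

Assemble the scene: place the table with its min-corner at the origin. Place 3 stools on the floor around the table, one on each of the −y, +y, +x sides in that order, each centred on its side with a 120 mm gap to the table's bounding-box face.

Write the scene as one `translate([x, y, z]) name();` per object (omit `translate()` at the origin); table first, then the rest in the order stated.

table();
translate([651, -447, 0]) stool();
translate([651, 773, 0]) stool();
translate([1711, 163, 0]) stool();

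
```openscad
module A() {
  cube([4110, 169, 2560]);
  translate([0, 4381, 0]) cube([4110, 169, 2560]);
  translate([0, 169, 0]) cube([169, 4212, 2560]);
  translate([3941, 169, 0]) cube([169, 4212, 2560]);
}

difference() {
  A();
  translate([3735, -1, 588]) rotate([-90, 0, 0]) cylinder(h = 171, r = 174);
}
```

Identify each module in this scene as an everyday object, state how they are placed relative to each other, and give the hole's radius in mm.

The subtracted cylinder has r = 174 mm.

A is a house frame. The house frame has a circular hole through its front wall. The hole's radius is 174 mm.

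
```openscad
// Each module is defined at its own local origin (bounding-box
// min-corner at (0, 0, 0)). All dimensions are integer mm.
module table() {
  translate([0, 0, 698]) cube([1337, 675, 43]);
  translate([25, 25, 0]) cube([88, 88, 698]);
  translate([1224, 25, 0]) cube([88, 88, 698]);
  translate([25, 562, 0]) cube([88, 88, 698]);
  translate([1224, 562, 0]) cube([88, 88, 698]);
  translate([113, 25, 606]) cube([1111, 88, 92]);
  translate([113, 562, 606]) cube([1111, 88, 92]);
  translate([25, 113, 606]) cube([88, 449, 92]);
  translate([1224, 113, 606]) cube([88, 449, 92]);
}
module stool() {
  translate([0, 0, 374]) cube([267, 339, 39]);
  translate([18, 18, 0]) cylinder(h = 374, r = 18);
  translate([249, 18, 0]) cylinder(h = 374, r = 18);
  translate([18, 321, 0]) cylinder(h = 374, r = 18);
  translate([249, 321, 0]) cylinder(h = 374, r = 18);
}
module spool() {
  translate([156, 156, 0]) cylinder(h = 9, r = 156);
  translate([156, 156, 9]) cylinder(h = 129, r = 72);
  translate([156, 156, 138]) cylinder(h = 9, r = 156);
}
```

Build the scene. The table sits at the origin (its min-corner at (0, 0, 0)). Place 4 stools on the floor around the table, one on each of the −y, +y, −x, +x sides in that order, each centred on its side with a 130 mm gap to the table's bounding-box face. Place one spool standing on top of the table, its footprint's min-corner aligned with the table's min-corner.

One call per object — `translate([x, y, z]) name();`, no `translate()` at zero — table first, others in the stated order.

table();
translate([535, -469, 0]) stool();
translate([535, 805, 0]) stool();
translate([-397, 168, 0]) stool();
translate([1467, 168, 0]) stool();
translate([0, 0, 741]) spool();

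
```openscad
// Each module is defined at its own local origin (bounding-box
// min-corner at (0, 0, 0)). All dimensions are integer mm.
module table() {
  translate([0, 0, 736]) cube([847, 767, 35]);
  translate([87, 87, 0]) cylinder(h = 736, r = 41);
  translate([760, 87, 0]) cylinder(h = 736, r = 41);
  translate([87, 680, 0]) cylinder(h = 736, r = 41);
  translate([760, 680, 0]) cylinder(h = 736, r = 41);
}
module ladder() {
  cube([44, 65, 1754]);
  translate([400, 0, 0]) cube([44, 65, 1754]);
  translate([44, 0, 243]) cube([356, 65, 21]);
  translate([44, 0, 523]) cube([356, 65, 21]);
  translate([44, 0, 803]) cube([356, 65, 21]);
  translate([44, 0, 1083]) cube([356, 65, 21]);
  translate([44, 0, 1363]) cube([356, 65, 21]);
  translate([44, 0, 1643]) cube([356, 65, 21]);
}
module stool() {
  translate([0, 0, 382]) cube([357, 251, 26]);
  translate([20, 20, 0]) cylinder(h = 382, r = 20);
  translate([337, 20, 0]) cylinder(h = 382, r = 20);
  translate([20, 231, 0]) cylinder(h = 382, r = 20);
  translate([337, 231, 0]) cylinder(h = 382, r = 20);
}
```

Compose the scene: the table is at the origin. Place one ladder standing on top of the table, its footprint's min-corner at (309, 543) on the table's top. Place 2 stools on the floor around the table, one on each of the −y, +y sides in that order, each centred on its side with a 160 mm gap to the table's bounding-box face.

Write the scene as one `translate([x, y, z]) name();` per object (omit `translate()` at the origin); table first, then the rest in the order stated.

table();
translate([309, 543, 771]) ladder();
translate([245, -411, 0]) stool();
translate([245, 927, 0]) stool();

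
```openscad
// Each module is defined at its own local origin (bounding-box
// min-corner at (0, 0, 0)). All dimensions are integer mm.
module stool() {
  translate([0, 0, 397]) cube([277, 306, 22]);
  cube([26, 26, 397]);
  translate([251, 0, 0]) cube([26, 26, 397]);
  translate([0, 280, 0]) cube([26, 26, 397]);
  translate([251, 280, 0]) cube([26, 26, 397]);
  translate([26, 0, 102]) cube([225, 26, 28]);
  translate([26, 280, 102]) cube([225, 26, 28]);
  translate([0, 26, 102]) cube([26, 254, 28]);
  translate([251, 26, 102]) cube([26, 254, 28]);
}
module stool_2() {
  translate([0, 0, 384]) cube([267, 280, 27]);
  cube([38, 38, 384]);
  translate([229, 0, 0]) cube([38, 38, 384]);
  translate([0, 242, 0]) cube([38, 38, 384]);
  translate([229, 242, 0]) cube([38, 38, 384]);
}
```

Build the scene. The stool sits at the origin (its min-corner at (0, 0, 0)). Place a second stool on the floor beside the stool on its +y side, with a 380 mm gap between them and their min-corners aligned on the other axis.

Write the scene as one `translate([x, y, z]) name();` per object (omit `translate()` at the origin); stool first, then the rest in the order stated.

stool();
translate([0, 686, 0]) stool_2();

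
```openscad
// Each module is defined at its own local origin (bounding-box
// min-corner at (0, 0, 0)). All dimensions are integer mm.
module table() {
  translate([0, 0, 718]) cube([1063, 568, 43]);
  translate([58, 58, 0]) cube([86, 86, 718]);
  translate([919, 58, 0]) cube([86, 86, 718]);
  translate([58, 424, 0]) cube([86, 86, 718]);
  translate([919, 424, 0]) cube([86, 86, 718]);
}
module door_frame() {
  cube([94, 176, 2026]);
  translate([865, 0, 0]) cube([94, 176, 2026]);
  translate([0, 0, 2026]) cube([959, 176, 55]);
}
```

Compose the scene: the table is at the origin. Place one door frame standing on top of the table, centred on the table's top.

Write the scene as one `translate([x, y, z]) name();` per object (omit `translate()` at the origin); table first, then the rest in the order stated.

table();
translate([52, 196, 761]) door_frame();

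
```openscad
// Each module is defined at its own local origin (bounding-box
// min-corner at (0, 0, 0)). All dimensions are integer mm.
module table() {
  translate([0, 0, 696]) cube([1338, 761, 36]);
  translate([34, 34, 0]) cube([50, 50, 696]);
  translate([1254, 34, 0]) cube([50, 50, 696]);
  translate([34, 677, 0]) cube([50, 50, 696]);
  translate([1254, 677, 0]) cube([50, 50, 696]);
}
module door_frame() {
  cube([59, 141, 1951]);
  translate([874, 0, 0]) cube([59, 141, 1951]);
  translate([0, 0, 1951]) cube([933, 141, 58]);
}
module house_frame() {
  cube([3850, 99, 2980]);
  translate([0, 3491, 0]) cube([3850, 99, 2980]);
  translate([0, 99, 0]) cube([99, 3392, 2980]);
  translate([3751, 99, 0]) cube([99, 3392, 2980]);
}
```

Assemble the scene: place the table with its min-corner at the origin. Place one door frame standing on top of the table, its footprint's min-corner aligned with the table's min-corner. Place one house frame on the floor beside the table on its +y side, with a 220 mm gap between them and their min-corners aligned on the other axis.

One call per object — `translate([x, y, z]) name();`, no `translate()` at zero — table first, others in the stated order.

table();
translate([0, 0, 732]) door_frame();
translate([0, 981, 0]) house_frame();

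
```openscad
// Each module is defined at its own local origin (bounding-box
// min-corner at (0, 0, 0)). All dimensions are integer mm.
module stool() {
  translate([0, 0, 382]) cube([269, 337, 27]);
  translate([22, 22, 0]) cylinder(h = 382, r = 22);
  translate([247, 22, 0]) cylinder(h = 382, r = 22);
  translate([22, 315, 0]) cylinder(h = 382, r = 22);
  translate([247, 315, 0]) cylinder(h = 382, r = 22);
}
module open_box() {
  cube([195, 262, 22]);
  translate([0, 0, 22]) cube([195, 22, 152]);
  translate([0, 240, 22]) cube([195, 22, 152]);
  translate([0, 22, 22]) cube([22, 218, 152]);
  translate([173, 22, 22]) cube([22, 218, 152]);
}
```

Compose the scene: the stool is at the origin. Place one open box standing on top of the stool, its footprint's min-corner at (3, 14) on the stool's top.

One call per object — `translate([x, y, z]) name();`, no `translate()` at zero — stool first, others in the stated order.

stool();
translate([3, 14, 409]) open_box();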